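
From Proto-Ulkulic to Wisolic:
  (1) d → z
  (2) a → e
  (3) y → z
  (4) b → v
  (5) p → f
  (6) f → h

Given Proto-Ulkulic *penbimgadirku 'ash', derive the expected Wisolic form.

Wisolic: *penbimgadirku
  penbimgadirku → penbimgazirku   [unconditioned shift]
  penbimgazirku → penbimgezirku   [vowel merger]
  penbimgezirku (rule 3 does not apply)
  penbimgezirku → penvimgezirku   [unconditioned shift]
  penvimgezirku → fenvimgezirku   [unconditioned shift]
  fenvimgezirku → henvimgezirku   [unconditioned shift]
  giving Wisolic henvimgezirku.

henvimgezirku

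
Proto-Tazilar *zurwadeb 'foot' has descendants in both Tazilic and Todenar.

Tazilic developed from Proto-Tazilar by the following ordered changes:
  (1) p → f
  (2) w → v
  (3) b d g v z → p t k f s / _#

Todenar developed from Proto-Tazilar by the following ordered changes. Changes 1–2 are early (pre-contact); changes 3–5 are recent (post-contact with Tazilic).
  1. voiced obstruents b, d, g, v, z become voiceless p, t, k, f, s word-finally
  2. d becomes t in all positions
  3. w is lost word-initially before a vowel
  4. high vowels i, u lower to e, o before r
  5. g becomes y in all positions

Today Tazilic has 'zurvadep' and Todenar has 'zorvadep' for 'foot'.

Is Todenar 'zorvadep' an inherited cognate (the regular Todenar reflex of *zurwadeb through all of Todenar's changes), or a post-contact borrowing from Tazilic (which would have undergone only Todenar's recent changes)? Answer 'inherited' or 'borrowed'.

If inherited, *zurwadeb would pass through all of Todenar's changes:
Todenar: *zurwadeb > zurwadep > zurwatep > zorwatep  (by final devoicing, unconditioned shift, pre-rhotic lowering)
If borrowed from Tazilic 'zurvadep' after the early changes, it would undergo only the recent ones:
  rule 3 (glide loss): no change (zurvadep)
  rule 4 (pre-rhotic lowering): zurvadep → zorvadep
  rule 5 (unconditioned shift): no change (zorvadep)
  ⇒ as a loan: zorvadep
Todenar 'zorvadep' matches the loan outcome 'zorvadep', not the inherited 'zorwatep' — it skipped the early Todenar changes, so it was borrowed from Tazilic.

borrowed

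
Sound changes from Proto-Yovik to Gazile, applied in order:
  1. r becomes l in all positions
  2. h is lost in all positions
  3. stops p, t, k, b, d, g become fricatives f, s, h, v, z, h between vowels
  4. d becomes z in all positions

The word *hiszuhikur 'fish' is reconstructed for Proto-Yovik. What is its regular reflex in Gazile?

Gazile: *hiszuhikur > hiszuhikul > iszuikul > iszuihul  (by unconditioned shift, h-loss, intervocalic lenition)

iszuihul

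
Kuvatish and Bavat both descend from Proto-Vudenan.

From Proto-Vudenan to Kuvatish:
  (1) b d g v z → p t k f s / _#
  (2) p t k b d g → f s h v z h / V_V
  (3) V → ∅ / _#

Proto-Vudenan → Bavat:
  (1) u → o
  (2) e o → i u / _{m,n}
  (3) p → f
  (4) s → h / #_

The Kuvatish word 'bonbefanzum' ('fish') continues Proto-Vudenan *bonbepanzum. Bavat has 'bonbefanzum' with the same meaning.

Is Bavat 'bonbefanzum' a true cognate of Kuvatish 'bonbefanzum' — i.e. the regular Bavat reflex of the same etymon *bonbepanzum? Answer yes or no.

no

Derive the expected Bavat reflex of *bonbepanzum:
Bavat: start from *bonbepanzum.
  rule 1 (vowel merger): bonbepanzum → bonbepanzom
  rule 2 (pre-nasal raising): bonbepanzom → bunbepanzum
  rule 3 (unconditioned shift): bunbepanzum → bunbefanzum
  rule 4: no change — bunbefanzum
  ⇒ Bavat bunbefanzum
The regular Bavat reflex would be 'bunbefanzum', but the attested form is 'bonbefanzum'. The correspondence is irregular, so they are not cognates (the Bavat form has a different source).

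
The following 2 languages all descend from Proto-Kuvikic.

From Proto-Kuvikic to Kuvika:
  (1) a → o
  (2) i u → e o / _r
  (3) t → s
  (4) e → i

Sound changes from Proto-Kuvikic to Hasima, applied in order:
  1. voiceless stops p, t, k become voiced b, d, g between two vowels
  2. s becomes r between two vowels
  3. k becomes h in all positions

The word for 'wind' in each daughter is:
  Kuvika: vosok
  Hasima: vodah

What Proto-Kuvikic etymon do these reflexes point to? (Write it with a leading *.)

*votak

Position 5: Kuvika has k, Hasima has h. Kuvika preserves k here (none of its changes turn any other segment into k), so the proto-segment is *k.
Position 3: Kuvika has s, Hasima has d. Taking the neighbouring segments as reconstructed: Kuvika s could go back to *t or *s; Hasima d could go back to *t or *d — the one source consistent with every daughter is *t.
Position 4: Kuvika has o, Hasima has a. Hasima preserves a here (none of its changes turn any other segment into a), so the proto-segment is *a.
This points to *votak. Verify forward in each daughter:
Kuvika: *votak
  votak → votok   [vowel merger]
  votok (rule 2 does not apply)
  votok → vosok   [unconditioned shift]
  vosok (rule 4 does not apply)
  giving Kuvika vosok.
Hasima: start from *votak.
  rule 1 (intervocalic voicing): votak → vodak
  rule 2: no change — vodak
  rule 3 (unconditioned shift): vodak → vodah
  ⇒ Hasima vodah
Only *votak yields all of Kuvika vosok, Hasima vodah.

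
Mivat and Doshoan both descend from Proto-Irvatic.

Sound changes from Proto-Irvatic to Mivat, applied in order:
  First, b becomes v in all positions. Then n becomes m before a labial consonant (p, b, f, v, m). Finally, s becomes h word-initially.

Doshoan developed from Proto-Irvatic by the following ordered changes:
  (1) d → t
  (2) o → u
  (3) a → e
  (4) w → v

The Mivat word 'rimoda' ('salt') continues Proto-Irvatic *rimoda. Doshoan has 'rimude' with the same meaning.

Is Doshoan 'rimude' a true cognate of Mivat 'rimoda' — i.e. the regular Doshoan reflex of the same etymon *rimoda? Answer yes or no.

no

Derive the expected Doshoan reflex of *rimoda:
Doshoan: start from *rimoda.
  rule 1 (unconditioned shift): rimoda → rimota
  rule 2 (vowel merger): rimota → rimuta
  rule 3 (vowel merger): rimuta → rimute
  rule 4: no change — rimute
  ⇒ Doshoan rimute
The regular Doshoan reflex would be 'rimute', but the attested form is 'rimude'. The correspondence is irregular, so they are not cognates (the Doshoan form has a different source).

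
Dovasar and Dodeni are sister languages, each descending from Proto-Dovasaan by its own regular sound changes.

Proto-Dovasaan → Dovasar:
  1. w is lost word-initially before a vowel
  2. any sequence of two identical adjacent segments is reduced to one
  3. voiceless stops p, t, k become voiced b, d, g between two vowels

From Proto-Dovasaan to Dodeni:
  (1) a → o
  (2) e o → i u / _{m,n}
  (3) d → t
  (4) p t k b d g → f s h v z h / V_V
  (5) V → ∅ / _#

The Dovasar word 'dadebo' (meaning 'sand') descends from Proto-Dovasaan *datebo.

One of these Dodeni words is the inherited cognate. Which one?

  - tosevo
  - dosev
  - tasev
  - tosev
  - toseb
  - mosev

tosev

Dodeni: *datebo
  datebo → dotebo   [vowel merger]
  dotebo (rule 2 does not apply)
  dotebo → totebo   [unconditioned shift]
  totebo → tosevo   [intervocalic lenition]
  tosevo → tosev   [apocope]
  giving Dodeni tosev.
The other candidates each miss or misapply at least one Dodeni change.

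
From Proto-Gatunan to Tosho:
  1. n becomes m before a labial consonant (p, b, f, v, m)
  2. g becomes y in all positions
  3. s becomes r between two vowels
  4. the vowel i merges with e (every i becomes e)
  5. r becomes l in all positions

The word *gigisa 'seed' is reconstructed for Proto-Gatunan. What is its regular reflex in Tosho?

yeyela

Tosho: *gigisa
  gigisa (rule 1 does not apply)
  gigisa → yiyisa   [unconditioned shift]
  yiyisa → yiyira   [rhotacism]
  yiyira → yeyera   [vowel merger]
  yeyera → yeyela   [unconditioned shift]
  giving Tosho yeyela.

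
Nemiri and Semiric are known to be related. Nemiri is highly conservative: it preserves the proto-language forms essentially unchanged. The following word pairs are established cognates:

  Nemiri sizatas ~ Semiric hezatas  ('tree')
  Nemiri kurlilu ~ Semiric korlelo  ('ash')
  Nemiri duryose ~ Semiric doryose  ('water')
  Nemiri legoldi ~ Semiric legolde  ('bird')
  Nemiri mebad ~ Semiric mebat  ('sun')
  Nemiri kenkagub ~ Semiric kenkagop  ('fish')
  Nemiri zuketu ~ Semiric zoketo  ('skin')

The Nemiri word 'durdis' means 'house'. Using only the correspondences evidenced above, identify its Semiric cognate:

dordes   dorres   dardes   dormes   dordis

dordes

kurlilu ~ korlelo, duryose ~ doryose — Nemiri u corresponds to Semiric o after a consonant, before r.
sizatas ~ hezatas, kurlilu ~ korlelo — Nemiri i corresponds to Semiric e after a consonant, before a consonant other than r, m, n, p, b, f, v.
Applying these to Nemiri 'durdis':
  durdis → dordis   (u→o after a consonant, before r)
  dordis → dordes   (i→e after a consonant, before a consonant other than r, m, n, p, b, f, v)
So the Semiric cognate is 'dordes'.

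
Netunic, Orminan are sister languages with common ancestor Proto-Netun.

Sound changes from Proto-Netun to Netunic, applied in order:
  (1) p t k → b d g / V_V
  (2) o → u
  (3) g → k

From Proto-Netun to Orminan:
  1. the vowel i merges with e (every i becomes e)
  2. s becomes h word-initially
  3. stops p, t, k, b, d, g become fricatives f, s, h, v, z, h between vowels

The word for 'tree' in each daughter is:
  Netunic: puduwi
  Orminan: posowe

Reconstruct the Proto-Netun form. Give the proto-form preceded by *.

Position 6: Netunic has i, Orminan has e. Netunic preserves i here (none of its changes turn any other segment into i), so the proto-segment is *i.
Position 4: Netunic has u, Orminan has o. Orminan preserves o here (none of its changes turn any other segment into o), so the proto-segment is *o.
Verify the candidate proto-form against each daughter:
Netunic: *potowi
  potowi → podowi   [intervocalic voicing]
  podowi → puduwi   [vowel merger]
  puduwi (rule 3 does not apply)
  giving Netunic puduwi.
Orminan: *potowi > potowe > posowe  (by vowel merger, intervocalic lenition)
Only *potowi yields all of Netunic puduwi, Orminan posowe.

*potowi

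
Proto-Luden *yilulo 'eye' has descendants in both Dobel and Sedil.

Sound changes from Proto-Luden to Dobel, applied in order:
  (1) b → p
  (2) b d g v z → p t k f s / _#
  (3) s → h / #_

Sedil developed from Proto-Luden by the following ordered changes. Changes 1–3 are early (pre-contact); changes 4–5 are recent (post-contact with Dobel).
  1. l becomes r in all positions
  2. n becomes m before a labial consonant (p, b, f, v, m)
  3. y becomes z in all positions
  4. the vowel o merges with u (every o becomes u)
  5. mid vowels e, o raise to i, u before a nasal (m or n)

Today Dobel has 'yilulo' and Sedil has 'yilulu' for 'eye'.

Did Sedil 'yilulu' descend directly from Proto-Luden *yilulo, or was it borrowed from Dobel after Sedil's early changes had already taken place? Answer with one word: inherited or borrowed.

borrowed

If inherited, *yilulo would pass through all of Sedil's changes:
Sedil: start from *yilulo.
  rule 1 (unconditioned shift): yilulo → yiruro
  rule 2: no change — yiruro
  rule 3 (unconditioned shift): yiruro → ziruro
  rule 4 (vowel merger): ziruro → ziruru
  rule 5: no change — ziruru
  ⇒ Sedil ziruru
If borrowed from Dobel 'yilulo' after the early changes, it would undergo only the recent ones:
  rule 4 (vowel merger): yilulo → yilulu
  rule 5 (pre-nasal raising): no change (yilulu)
  ⇒ as a loan: yilulu
Sedil 'yilulu' matches the loan outcome 'yilulu', not the inherited 'ziruru' — it skipped the early Sedil changes, so it was borrowed from Dobel.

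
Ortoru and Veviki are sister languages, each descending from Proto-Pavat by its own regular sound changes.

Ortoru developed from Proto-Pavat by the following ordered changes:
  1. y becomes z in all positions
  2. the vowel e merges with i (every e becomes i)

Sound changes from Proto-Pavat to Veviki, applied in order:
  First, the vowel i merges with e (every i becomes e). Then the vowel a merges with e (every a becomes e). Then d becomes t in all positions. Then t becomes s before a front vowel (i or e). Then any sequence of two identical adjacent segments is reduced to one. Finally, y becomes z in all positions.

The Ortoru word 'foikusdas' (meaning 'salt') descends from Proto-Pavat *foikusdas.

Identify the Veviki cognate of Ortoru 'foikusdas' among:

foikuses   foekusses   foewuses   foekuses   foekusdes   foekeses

foekuses

Veviki: *foikusdas
  foikusdas → foekusdas   [vowel merger]
  foekusdas → foekusdes   [vowel merger]
  foekusdes → foekustes   [unconditioned shift]
  foekustes → foekusses   [palatalisation]
  foekusses → foekuses   [degemination]
  foekuses (rule 6 does not apply)
  giving Veviki foekuses.
Only 'foekuses' matches the regular Veviki development of *foikusdas.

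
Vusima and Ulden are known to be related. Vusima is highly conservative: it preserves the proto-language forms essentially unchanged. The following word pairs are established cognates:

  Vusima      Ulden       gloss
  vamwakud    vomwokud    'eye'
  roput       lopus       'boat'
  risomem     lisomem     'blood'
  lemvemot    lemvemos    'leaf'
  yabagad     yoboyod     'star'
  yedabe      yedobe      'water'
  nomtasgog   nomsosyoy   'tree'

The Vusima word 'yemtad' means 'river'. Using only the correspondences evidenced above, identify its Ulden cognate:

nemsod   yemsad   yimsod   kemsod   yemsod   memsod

nomtasgog ~ nomsosyoy — Vusima t corresponds to Ulden s after a consonant, before a back vowel.
vamwakud ~ vomwokud, yabagad ~ yoboyod — Vusima a corresponds to Ulden o after a consonant, before a consonant other than r, m, n, p, b, f, v.
Applying these to Vusima 'yemtad':
  yemtad → yemsad   (t→s after a consonant, before a back vowel)
  yemsad → yemsod   (a→o after a consonant, before a consonant other than r, m, n, p, b, f, v)
So the Ulden cognate is 'yemsod'.

yemsod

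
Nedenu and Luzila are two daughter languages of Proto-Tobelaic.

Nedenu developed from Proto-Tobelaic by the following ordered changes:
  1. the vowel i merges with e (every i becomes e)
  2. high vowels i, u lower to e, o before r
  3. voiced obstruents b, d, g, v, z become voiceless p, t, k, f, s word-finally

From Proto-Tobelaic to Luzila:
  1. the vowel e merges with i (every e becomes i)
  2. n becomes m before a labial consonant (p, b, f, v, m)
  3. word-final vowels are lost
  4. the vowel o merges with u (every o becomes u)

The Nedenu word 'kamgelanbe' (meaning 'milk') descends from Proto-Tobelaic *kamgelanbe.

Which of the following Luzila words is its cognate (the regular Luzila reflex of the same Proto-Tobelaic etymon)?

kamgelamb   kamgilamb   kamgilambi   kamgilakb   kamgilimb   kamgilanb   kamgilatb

kamgilamb

Luzila: start from *kamgelanbe.
  rule 1 (vowel merger): kamgelanbe → kamgilanbi
  rule 2 (nasal place assimilation): kamgilanbi → kamgilambi
  rule 3 (apocope): kamgilambi → kamgilamb
  rule 4: no change — kamgilamb
  ⇒ Luzila kamgilamb
Among the options, 'kamgilamb' alone shows every Luzila change applied in order.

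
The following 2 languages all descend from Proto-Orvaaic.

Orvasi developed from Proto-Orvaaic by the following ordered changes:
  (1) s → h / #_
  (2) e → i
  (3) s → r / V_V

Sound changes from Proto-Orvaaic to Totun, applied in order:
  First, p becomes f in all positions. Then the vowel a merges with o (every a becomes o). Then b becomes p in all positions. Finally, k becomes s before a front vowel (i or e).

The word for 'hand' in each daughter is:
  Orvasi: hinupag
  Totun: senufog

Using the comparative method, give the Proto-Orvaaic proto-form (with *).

Position 1: Orvasi has h, Totun has s. Taking the neighbouring segments as reconstructed: Orvasi h could go back to *s or *h; Totun s could go back to *k or *s — the one source consistent with every daughter is *s.
Position 2: Orvasi has i, Totun has e. Totun preserves e here (none of its changes turn any other segment into e), so the proto-segment is *e.
Continuing position by position gives *senupag; check it forward:
Orvasi: *senupag > henupag > hinupag  (by debuccalisation, vowel merger)
Totun: *senupag
  senupag → senufag   [unconditioned shift]
  senufag → senufog   [vowel merger]
  senufog (rule 3 does not apply)
  senufog (rule 4 does not apply)
  giving Totun senufog.
No other proto-form is consistent with every reflex, so the reconstruction is *senupag.

*senupag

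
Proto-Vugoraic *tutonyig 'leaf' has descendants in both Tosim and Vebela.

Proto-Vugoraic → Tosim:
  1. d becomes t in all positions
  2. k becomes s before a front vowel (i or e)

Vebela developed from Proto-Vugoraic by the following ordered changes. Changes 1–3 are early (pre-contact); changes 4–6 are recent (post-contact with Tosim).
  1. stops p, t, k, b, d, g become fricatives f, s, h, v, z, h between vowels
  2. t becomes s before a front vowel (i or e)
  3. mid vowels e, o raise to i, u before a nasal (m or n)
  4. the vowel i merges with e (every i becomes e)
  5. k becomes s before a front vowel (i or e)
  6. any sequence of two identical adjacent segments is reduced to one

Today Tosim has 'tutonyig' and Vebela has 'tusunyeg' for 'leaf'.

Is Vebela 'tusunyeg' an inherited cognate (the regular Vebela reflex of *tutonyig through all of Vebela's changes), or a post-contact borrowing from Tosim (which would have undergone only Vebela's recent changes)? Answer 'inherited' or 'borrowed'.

If inherited, *tutonyig would pass through all of Vebela's changes:
Vebela: start from *tutonyig.
  rule 1 (intervocalic lenition): tutonyig → tusonyig
  rule 2: no change — tusonyig
  rule 3 (pre-nasal raising): tusonyig → tusunyig
  rule 4 (vowel merger): tusunyig → tusunyeg
  rule 5: no change — tusunyeg
  rule 6: no change — tusunyeg
  ⇒ Vebela tusunyeg
If borrowed from Tosim 'tutonyig' after the early changes, it would undergo only the recent ones:
  rule 4 (vowel merger): tutonyig → tutonyeg
  rule 5 (palatalisation): no change (tutonyeg)
  rule 6 (degemination): no change (tutonyeg)
  ⇒ as a loan: tutonyeg
Vebela 'tusunyeg' matches the inherited outcome exactly, so it is an inherited cognate, not a loan.

inherited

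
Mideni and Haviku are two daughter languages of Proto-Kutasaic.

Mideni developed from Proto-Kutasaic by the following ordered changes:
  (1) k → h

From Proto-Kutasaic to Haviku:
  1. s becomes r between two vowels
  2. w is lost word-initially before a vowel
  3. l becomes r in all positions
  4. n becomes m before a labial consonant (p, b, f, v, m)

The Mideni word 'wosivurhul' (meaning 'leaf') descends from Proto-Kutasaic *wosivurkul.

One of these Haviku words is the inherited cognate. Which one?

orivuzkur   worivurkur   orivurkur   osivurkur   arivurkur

Haviku: *wosivurkul
  wosivurkul → worivurkul   [rhotacism]
  worivurkul → orivurkul   [glide loss]
  orivurkul → orivurkur   [unconditioned shift]
  orivurkur (rule 4 does not apply)
  giving Haviku orivurkur.
The other candidates each miss or misapply at least one Haviku change.

orivurkur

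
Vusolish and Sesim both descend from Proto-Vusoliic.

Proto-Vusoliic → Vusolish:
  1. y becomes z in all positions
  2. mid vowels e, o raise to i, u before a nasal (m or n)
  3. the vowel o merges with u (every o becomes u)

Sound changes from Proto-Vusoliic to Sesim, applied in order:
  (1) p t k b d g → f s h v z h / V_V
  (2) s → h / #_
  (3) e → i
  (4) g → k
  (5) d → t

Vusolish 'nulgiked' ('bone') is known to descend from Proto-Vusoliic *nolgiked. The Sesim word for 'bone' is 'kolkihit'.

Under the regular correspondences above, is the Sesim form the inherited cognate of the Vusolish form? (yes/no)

no

Derive the expected Sesim reflex of *nolgiked:
Sesim: *nolgiked > nolgihed > nolgihid > nolkihid > nolkihit  (by intervocalic lenition, vowel merger, unconditioned shift, unconditioned shift)
The regular Sesim reflex would be 'nolkihit', but the attested form is 'kolkihit'. The correspondence is irregular, so they are not cognates (the Sesim form has a different source).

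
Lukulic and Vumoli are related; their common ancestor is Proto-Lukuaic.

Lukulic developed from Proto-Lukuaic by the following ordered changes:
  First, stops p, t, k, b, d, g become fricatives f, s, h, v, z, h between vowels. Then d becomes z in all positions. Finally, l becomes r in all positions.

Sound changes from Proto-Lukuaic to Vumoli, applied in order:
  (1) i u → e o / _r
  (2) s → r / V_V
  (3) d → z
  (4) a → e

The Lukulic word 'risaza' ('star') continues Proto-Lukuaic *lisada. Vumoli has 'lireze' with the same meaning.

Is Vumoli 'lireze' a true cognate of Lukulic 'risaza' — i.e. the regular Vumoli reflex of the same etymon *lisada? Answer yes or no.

Derive the expected Vumoli reflex of *lisada:
Vumoli: *lisada > lirada > liraza > lireze  (by rhotacism, unconditioned shift, vowel merger)
Vumoli 'lireze' matches the regular reflex exactly, so the pair is cognate.

yes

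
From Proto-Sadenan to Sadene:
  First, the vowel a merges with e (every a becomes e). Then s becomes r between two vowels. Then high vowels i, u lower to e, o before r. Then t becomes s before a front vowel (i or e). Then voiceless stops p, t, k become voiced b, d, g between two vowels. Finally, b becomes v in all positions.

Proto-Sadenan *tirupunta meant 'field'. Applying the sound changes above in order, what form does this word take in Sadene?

Sadene: *tirupunta
  tirupunta → tirupunte   [vowel merger]
  tirupunte (rule 2 does not apply)
  tirupunte → terupunte   [pre-rhotic lowering]
  terupunte → serupunse   [palatalisation]
  serupunse → serubunse   [intervocalic voicing]
  serubunse → seruvunse   [unconditioned shift]
  giving Sadene seruvunse.

seruvunse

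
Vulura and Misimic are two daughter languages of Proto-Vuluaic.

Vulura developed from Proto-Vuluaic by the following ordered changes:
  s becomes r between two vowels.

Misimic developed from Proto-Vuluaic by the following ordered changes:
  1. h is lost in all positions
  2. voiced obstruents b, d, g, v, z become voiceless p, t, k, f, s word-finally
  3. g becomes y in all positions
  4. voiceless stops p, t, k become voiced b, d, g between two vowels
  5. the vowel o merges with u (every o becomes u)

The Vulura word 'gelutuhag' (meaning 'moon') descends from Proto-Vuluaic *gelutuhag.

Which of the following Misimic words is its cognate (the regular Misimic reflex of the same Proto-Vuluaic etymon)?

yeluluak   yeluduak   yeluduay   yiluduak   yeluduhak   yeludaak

yeluduak

Misimic: start from *gelutuhag.
  rule 1 (h-loss): gelutuhag → gelutuag
  rule 2 (final devoicing): gelutuag → gelutuak
  rule 3 (unconditioned shift): gelutuak → yelutuak
  rule 4 (intervocalic voicing): yelutuak → yeluduak
  rule 5: no change — yeluduak
  ⇒ Misimic yeluduak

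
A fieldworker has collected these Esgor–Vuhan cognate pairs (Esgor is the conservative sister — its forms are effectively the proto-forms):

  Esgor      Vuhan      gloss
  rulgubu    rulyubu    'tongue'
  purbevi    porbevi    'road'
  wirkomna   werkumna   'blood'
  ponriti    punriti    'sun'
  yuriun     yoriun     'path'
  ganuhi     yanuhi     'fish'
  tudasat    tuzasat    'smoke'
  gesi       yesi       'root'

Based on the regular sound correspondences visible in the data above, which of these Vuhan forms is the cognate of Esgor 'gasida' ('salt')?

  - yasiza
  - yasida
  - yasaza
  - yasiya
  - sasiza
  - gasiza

ganuhi ~ yanuhi — Esgor g corresponds to Vuhan y word-initially before a back vowel.
tudasat ~ tuzasat — Esgor d corresponds to Vuhan z between vowels (before a back vowel).
Applying these to Esgor 'gasida':
  gasida → yasida   (g→y word-initially before a back vowel)
  yasida → yasiza   (d→z between vowels (before a back vowel))
So the Vuhan cognate is 'yasiza'.

yasiza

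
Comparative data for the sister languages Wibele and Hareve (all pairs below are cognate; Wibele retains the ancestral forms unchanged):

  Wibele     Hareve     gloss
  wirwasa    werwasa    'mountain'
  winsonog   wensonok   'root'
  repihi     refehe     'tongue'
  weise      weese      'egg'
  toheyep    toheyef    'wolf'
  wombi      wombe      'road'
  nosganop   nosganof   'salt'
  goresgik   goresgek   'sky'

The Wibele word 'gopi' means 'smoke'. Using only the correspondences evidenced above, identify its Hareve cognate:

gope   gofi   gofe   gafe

gofe

repihi ~ refehe — Wibele p corresponds to Hareve f between vowels (before a front vowel).
repihi ~ refehe, wombi ~ wombe — Wibele i corresponds to Hareve e word-finally.
Applying these to Wibele 'gopi':
  gopi → gofi   (p→f between vowels (before a front vowel))
  gofi → gofe   (i→e word-finally)
So the Hareve cognate is 'gofe'.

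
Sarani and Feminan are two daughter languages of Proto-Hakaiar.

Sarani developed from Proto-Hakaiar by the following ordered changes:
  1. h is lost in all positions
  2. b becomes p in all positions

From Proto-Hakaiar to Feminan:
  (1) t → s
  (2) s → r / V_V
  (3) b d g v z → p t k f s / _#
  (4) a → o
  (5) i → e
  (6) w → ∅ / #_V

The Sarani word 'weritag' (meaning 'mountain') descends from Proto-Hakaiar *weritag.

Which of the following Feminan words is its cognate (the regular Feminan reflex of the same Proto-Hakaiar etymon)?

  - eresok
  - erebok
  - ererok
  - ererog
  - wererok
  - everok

Feminan: *weritag
  weritag → werisag   [unconditioned shift]
  werisag → werirag   [rhotacism]
  werirag → werirak   [final devoicing]
  werirak → werirok   [vowel merger]
  werirok → wererok   [vowel merger]
  wererok → ererok   [glide loss]
  giving Feminan ererok.
Among the options, 'ererok' alone shows every Feminan change applied in order.

ererok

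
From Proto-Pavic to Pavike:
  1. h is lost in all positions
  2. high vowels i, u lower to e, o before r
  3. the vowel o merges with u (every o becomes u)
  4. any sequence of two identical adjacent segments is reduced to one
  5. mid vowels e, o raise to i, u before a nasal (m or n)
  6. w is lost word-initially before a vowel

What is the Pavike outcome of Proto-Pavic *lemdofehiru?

limduferu

Pavike: start from *lemdofehiru.
  rule 1 (h-loss): lemdofehiru → lemdofeiru
  rule 2 (pre-rhotic lowering): lemdofeiru → lemdofeeru
  rule 3 (vowel merger): lemdofeeru → lemdufeeru
  rule 4 (degemination): lemdufeeru → lemduferu
  rule 5 (pre-nasal raising): lemduferu → limduferu
  rule 6: no change — limduferu
  ⇒ Pavike limduferu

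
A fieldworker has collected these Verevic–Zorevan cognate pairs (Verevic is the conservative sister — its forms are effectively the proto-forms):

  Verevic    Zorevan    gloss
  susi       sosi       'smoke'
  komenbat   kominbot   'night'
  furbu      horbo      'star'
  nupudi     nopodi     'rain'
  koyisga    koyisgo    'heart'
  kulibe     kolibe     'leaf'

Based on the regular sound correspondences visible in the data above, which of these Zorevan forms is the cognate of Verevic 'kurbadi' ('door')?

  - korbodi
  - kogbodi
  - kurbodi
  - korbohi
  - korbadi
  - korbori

korbodi

furbu ~ horbo — Verevic u corresponds to Zorevan o after a consonant, before r.
komenbat ~ kominbot — Verevic a corresponds to Zorevan o after a consonant, before a consonant other than r, m, n, p, b, f, v.
Applying these to Verevic 'kurbadi':
  kurbadi → korbadi   (u→o after a consonant, before r)
  korbadi → korbodi   (a→o after a consonant, before a consonant other than r, m, n, p, b, f, v)
So the Zorevan cognate is 'korbodi'.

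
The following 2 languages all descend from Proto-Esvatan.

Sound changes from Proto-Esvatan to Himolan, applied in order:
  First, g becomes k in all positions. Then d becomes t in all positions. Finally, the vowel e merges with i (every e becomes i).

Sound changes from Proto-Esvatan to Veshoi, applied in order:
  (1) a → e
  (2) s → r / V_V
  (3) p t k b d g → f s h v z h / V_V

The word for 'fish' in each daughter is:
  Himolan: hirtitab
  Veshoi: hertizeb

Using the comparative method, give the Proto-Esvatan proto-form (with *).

Position 6: Himolan has t, Veshoi has z. Taking the neighbouring segments as reconstructed: Himolan t could go back to *t or *d; Veshoi z could go back to *d or *z — the one source consistent with every daughter is *d.
Position 2: Himolan has i, Veshoi has e. Taking the neighbouring segments as reconstructed: Himolan i could go back to *e or *i; Veshoi e could go back to *a or *e — the one source consistent with every daughter is *e.
Position 7: Himolan has a, Veshoi has e. Himolan preserves a here (none of its changes turn any other segment into a), so the proto-segment is *a.
This points to *hertidab. Verify forward in each daughter:
Himolan: *hertidab > hertitab > hirtitab  (by unconditioned shift, vowel merger)
Veshoi: *hertidab
  hertidab → hertideb   [vowel merger]
  hertideb (rule 2 does not apply)
  hertideb → hertizeb   [intervocalic lenition]
  giving Veshoi hertizeb.
Only *hertidab yields all of Himolan hirtitab, Veshoi hertizeb.

*hertidab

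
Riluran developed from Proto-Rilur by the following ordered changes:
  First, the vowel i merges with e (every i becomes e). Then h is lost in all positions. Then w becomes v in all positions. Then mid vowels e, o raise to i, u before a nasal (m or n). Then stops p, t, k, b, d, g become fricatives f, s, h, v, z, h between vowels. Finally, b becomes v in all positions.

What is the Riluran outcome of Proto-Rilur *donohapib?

Riluran: start from *donohapib.
  rule 1 (vowel merger): donohapib → donohapeb
  rule 2 (h-loss): donohapeb → donoapeb
  rule 3: no change — donoapeb
  rule 4 (pre-nasal raising): donoapeb → dunoapeb
  rule 5 (intervocalic lenition): dunoapeb → dunoafeb
  rule 6 (unconditioned shift): dunoafeb → dunoafev
  ⇒ Riluran dunoafev

dunoafev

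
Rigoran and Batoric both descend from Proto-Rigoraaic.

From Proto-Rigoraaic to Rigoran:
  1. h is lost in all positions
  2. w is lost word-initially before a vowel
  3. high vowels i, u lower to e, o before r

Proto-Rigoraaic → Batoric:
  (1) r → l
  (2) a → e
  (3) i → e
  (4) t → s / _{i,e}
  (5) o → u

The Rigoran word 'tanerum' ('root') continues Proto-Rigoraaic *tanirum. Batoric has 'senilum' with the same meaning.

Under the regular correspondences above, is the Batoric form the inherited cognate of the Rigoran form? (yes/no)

no

Derive the expected Batoric reflex of *tanirum:
Batoric: *tanirum
  tanirum → tanilum   [unconditioned shift]
  tanilum → tenilum   [vowel merger]
  tenilum → tenelum   [vowel merger]
  tenelum → senelum   [palatalisation]
  senelum (rule 5 does not apply)
  giving Batoric senelum.
The regular Batoric reflex would be 'senelum', but the attested form is 'senilum'. The correspondence is irregular, so they are not cognates (the Batoric form has a different source).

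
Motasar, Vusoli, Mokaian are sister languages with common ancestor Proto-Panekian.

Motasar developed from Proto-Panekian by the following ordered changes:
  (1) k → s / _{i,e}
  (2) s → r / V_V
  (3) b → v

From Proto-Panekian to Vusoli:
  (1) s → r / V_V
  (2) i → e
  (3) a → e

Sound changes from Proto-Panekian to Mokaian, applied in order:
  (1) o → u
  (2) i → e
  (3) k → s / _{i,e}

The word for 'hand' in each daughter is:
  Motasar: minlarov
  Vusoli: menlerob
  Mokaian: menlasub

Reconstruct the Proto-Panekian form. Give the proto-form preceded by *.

Position 7: Motasar has o, Vusoli has o, Mokaian has u. Motasar preserves o here (none of its changes turn any other segment into o), so the proto-segment is *o.
Position 2: Motasar has i, Vusoli has e, Mokaian has e. Motasar preserves i here (none of its changes turn any other segment into i), so the proto-segment is *i.
Verify the candidate proto-form against each daughter:
Motasar: *minlasob
  minlasob (rule 1 does not apply)
  minlasob → minlarob   [rhotacism]
  minlarob → minlarov   [unconditioned shift]
  giving Motasar minlarov.
Vusoli: *minlasob > minlarob > menlarob > menlerob  (by rhotacism, vowel merger, vowel merger)
Mokaian: *minlasob > minlasub > menlasub  (by vowel merger, vowel merger)
*minlasob is the unique common source.

*minlasob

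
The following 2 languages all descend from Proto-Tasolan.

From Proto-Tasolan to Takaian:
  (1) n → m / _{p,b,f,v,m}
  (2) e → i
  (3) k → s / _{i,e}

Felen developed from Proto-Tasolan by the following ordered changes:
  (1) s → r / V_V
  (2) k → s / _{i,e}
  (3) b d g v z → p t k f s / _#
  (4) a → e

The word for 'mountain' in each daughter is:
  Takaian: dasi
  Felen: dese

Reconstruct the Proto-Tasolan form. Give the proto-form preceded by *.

Position 3: Takaian has s, Felen has s. Taking the neighbouring segments as reconstructed: Takaian s could go back to *k or *s; Felen s can only go back to *k — the one source consistent with every daughter is *k.
Position 4: Takaian has i, Felen has e. Taking the neighbouring segments as reconstructed: Takaian i could go back to *e or *i; Felen e can only go back to *e — the one source consistent with every daughter is *e.
Position 2: Takaian has a, Felen has e. Takaian preserves a here (none of its changes turn any other segment into a), so the proto-segment is *a.
Verify the candidate proto-form against each daughter:
Takaian: start from *dake.
  rule 1: no change — dake
  rule 2 (vowel merger): dake → daki
  rule 3 (palatalisation): daki → dasi
  ⇒ Takaian dasi
Felen: *dake
  dake (rule 1 does not apply)
  dake → dase   [palatalisation]
  dase (rule 3 does not apply)
  dase → dese   [vowel merger]
  giving Felen dese.
*dake is the unique common source.

*dake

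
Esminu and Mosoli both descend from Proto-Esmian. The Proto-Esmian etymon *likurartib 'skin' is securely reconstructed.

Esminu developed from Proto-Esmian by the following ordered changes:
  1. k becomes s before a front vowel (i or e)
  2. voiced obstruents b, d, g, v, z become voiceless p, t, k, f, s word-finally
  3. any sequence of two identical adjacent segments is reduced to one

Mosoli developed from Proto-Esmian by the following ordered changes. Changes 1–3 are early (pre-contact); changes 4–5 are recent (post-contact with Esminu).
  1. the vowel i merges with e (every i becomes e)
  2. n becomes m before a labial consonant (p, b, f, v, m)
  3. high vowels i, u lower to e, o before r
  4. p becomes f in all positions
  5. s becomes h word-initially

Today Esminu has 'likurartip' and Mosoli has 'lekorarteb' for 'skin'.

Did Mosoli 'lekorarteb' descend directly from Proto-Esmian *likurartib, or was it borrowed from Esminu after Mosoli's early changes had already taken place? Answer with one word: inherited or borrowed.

inherited

If inherited, *likurartib would pass through all of Mosoli's changes:
Mosoli: start from *likurartib.
  rule 1 (vowel merger): likurartib → lekurarteb
  rule 2: no change — lekurarteb
  rule 3 (pre-rhotic lowering): lekurarteb → lekorarteb
  rule 4: no change — lekorarteb
  rule 5: no change — lekorarteb
  ⇒ Mosoli lekorarteb
If borrowed from Esminu 'likurartip' after the early changes, it would undergo only the recent ones:
  rule 4 (unconditioned shift): likurartip → likurartif
  rule 5 (debuccalisation): no change (likurartif)
  ⇒ as a loan: likurartif
Mosoli 'lekorarteb' matches the inherited outcome exactly, so it is an inherited cognate, not a loan.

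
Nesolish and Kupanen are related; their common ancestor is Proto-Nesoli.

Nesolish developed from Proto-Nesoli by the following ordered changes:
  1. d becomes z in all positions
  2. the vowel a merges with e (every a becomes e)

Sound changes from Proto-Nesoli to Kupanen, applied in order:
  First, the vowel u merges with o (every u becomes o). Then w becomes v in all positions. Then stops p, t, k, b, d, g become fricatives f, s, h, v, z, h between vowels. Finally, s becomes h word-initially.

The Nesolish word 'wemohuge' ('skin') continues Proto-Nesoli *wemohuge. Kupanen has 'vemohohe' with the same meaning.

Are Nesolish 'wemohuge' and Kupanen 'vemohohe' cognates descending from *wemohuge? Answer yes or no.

yes

Derive the expected Kupanen reflex of *wemohuge:
Kupanen: *wemohuge > wemohoge > vemohoge > vemohohe  (by vowel merger, unconditioned shift, intervocalic lenition)
Kupanen 'vemohohe' matches the regular reflex exactly, so the pair is cognate.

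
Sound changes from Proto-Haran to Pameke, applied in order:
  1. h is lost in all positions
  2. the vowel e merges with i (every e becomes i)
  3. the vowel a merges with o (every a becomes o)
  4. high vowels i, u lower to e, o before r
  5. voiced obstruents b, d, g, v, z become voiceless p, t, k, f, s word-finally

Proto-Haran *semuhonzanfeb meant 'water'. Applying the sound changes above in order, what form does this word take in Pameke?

Pameke: *semuhonzanfeb
  semuhonzanfeb → semuonzanfeb   [h-loss]
  semuonzanfeb → simuonzanfib   [vowel merger]
  simuonzanfib → simuonzonfib   [vowel merger]
  simuonzonfib (rule 4 does not apply)
  simuonzonfib → simuonzonfip   [final devoicing]
  giving Pameke simuonzonfip.

simuonzonfip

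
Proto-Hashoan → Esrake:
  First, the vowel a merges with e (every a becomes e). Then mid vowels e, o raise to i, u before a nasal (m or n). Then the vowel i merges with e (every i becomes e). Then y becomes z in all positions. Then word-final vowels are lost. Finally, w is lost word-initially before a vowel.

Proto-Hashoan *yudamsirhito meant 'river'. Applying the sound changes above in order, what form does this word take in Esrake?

zudemserhet

Esrake: start from *yudamsirhito.
  rule 1 (vowel merger): yudamsirhito → yudemsirhito
  rule 2 (pre-nasal raising): yudemsirhito → yudimsirhito
  rule 3 (vowel merger): yudimsirhito → yudemserheto
  rule 4 (unconditioned shift): yudemserheto → zudemserheto
  rule 5 (apocope): zudemserheto → zudemserhet
  rule 6: no change — zudemserhet
  ⇒ Esrake zudemserhet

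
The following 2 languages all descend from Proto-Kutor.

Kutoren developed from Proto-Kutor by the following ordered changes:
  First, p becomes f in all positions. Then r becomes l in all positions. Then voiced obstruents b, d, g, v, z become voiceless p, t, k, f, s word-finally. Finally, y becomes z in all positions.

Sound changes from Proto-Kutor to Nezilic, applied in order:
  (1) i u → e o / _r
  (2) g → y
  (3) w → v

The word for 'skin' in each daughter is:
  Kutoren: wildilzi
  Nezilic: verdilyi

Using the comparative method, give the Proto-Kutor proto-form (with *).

Position 3: Kutoren has l, Nezilic has r. Nezilic preserves r here (none of its changes turn any other segment into r), so the proto-segment is *r.
Position 7: Kutoren has z, Nezilic has y. Taking the neighbouring segments as reconstructed: Kutoren z could go back to *z or *y; Nezilic y could go back to *g or *y — the one source consistent with every daughter is *y.
Position 2: Kutoren has i, Nezilic has e. Kutoren preserves i here (none of its changes turn any other segment into i), so the proto-segment is *i.
Continuing position by position gives *wirdilyi; check it forward:
Kutoren: start from *wirdilyi.
  rule 1: no change — wirdilyi
  rule 2 (unconditioned shift): wirdilyi → wildilyi
  rule 3: no change — wildilyi
  rule 4 (unconditioned shift): wildilyi → wildilzi
  ⇒ Kutoren wildilzi
Nezilic: *wirdilyi
  wirdilyi → werdilyi   [pre-rhotic lowering]
  werdilyi (rule 2 does not apply)
  werdilyi → verdilyi   [unconditioned shift]
  giving Nezilic verdilyi.
Only *wirdilyi yields all of Kutoren wildilzi, Nezilic verdilyi.

*wirdilyi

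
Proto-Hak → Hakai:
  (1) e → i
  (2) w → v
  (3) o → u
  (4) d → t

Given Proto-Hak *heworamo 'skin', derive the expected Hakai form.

hivuramu

Hakai: *heworamo > hiworamo > hivoramo > hivuramu  (by vowel merger, unconditioned shift, vowel merger)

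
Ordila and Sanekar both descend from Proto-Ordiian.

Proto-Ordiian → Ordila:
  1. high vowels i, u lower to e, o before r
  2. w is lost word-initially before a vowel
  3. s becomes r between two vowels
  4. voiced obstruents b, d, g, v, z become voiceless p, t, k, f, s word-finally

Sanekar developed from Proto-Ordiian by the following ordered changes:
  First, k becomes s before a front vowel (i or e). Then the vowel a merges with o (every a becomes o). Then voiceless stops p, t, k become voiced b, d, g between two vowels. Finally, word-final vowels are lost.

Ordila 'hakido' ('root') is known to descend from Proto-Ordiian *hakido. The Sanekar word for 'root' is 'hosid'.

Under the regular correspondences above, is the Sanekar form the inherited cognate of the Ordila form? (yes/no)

Derive the expected Sanekar reflex of *hakido:
Sanekar: *hakido
  hakido → hasido   [palatalisation]
  hasido → hosido   [vowel merger]
  hosido (rule 3 does not apply)
  hosido → hosid   [apocope]
  giving Sanekar hosid.
Sanekar 'hosid' matches the regular reflex exactly, so the pair is cognate.

yes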